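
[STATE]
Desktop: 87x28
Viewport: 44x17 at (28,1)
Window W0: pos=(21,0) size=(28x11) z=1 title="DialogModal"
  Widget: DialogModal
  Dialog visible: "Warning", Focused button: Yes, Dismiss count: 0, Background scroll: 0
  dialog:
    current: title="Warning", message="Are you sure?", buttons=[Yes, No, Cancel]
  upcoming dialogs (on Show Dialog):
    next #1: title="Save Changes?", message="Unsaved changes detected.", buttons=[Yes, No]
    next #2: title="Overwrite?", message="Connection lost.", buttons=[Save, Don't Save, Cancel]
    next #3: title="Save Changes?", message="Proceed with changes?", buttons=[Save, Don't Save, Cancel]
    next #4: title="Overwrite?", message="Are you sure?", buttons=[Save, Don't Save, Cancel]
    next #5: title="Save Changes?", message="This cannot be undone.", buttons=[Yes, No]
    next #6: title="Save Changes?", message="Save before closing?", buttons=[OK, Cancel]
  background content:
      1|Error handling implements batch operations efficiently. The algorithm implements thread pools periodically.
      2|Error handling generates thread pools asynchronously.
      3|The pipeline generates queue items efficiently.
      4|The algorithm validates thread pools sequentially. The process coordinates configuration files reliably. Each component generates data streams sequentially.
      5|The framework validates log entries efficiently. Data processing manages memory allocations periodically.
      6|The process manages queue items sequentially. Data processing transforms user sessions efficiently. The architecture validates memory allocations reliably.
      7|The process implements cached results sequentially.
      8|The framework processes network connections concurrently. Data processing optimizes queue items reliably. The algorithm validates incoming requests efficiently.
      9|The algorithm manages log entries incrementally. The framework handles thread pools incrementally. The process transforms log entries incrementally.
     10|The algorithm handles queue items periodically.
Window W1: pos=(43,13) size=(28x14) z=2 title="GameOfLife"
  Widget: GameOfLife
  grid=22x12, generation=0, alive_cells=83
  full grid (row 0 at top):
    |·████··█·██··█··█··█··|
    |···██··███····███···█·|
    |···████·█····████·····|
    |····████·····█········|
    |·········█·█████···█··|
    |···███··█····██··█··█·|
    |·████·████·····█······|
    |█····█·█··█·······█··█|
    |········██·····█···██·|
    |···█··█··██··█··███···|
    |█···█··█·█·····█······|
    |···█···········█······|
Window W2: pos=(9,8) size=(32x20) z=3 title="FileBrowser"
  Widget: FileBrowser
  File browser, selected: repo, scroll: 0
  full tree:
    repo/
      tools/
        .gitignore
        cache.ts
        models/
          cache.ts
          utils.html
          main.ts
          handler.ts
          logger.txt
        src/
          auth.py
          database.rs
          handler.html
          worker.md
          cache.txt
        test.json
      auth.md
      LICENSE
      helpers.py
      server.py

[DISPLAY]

gModal              ┃                       
────────────────────┨                       
handling implements ┃                       
─────────────────┐ t┃                       
   Warning       │ue┃                       
Are you sure?    │th┃                       
s]  No   Cancel  │lo┃                       
━━━━━━━━━━━━┓────┘e ┃                       
            ┃nts cac┃                       
────────────┨━━━━━━━┛                       
            ┃                               
            ┃                               
            ┃  ┏━━━━━━━━━━━━━━━━━━━━━━━━━━┓ 
            ┃  ┃ GameOfLife               ┃ 
            ┃  ┠──────────────────────────┨ 
            ┃  ┃Gen: 0                    ┃ 
            ┃  ┃···██··███····███···█·    ┃ 


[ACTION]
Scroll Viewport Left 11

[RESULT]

    ┃ DialogModal              ┃            
    ┠──────────────────────────┨            
    ┃Error handling implements ┃            
    ┃Er┌────────────────────┐ t┃            
    ┃Th│      Warning       │ue┃            
    ┃Th│   Are you sure?    │th┃            
    ┃Th│[Yes]  No   Cancel  │lo┃            
━━━━━━━━━━━━━━━━━━━━━━━┓────┘e ┃            
owser                  ┃nts cac┃            
───────────────────────┨━━━━━━━┛            
epo/                   ┃                    
 tools/                ┃                    
h.md                   ┃  ┏━━━━━━━━━━━━━━━━━
ENSE                   ┃  ┃ GameOfLife      
pers.py                ┃  ┠─────────────────
ver.py                 ┃  ┃Gen: 0           
                       ┃  ┃···██··███····███


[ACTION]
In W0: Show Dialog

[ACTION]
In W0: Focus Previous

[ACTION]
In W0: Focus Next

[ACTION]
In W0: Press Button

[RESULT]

    ┃ DialogModal              ┃            
    ┠──────────────────────────┨            
    ┃Error handling implements ┃            
    ┃Error handling generates t┃            
    ┃The pipeline generates que┃            
    ┃The algorithm validates th┃            
    ┃The framework validates lo┃            
━━━━━━━━━━━━━━━━━━━━━━━┓ queue ┃            
owser                  ┃nts cac┃            
───────────────────────┨━━━━━━━┛            
epo/                   ┃                    
 tools/                ┃                    
h.md                   ┃  ┏━━━━━━━━━━━━━━━━━
ENSE                   ┃  ┃ GameOfLife      
pers.py                ┃  ┠─────────────────
ver.py                 ┃  ┃Gen: 0           
                       ┃  ┃···██··███····███


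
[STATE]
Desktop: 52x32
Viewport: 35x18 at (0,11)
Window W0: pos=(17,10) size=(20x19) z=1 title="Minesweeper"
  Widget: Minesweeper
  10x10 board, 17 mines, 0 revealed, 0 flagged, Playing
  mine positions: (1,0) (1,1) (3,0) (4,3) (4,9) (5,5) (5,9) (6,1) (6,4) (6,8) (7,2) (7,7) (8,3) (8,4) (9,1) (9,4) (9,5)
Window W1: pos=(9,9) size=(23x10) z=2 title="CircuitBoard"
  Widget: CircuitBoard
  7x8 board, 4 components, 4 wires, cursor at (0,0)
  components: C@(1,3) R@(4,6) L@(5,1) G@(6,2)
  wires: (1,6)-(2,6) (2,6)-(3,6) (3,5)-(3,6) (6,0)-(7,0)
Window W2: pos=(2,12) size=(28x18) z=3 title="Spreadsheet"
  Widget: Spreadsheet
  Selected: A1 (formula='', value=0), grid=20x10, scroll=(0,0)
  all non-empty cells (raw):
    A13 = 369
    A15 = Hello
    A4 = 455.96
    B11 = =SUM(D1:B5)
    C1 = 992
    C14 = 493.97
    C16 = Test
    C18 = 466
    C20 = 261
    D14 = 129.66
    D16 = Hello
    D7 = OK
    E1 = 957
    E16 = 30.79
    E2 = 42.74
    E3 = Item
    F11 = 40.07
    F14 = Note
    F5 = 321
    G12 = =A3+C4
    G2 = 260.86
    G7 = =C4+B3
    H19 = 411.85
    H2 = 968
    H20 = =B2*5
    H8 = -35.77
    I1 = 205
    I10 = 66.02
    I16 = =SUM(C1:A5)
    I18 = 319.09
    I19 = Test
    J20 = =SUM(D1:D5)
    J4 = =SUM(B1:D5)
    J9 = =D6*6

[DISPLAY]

         ┠─────────────────────┨   
  ┏━━━━━━━━━━━━━━━━━━━━━━━━━━┓ ┃───
  ┃ Spreadsheet              ┃ ┃   
  ┠──────────────────────────┨ ┃   
  ┃A1:                       ┃ ┃   
  ┃       A       B       C  ┃ ┃   
  ┃--------------------------┃ ┃   
  ┃  1      [0]       0     9┃━┛   
  ┃  2        0       0      ┃     
  ┃  3        0       0      ┃     
  ┃  4   455.96       0      ┃     
  ┃  5        0       0      ┃     
  ┃  6        0       0      ┃     
  ┃  7        0       0      ┃     
  ┃  8        0       0      ┃     
  ┃  9        0       0      ┃     
  ┃ 10        0       0      ┃     
  ┃ 11        0     992      ┃━━━━━


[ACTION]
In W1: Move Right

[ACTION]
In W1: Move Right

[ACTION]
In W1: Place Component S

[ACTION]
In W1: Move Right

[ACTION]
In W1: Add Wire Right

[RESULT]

         ┠─────────────────────┨   
  ┏━━━━━━━━━━━━━━━━━━━━━━━━━━┓ ┃───
  ┃ Spreadsheet              ┃·┃   
  ┠──────────────────────────┨ ┃   
  ┃A1:                       ┃ ┃   
  ┃       A       B       C  ┃ ┃   
  ┃--------------------------┃ ┃   
  ┃  1      [0]       0     9┃━┛   
  ┃  2        0       0      ┃     
  ┃  3        0       0      ┃     
  ┃  4   455.96       0      ┃     
  ┃  5        0       0      ┃     
  ┃  6        0       0      ┃     
  ┃  7        0       0      ┃     
  ┃  8        0       0      ┃     
  ┃  9        0       0      ┃     
  ┃ 10        0       0      ┃     
  ┃ 11        0     992      ┃━━━━━


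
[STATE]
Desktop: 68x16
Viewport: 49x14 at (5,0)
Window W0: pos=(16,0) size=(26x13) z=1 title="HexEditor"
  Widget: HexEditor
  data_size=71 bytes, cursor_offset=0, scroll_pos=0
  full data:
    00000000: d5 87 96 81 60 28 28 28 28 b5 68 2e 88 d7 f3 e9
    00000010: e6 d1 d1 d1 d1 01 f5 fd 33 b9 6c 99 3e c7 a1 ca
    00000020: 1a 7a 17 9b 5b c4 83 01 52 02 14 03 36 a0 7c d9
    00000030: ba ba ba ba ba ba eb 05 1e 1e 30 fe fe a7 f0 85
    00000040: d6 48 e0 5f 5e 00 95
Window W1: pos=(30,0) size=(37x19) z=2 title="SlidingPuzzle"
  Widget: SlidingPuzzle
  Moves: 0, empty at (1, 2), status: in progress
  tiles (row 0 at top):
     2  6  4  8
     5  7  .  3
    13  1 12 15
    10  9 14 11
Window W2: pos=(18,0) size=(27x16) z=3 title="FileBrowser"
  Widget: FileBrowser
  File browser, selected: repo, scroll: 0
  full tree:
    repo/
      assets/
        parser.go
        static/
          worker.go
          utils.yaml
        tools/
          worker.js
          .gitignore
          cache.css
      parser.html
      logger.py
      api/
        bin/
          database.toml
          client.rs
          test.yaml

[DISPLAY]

           ┏━┏━━━━━━━━━━━━━━━━━━━━━━━━━┓━━━━━━━━━
           ┃ ┃ FileBrowser             ┃         
           ┠─┠─────────────────────────┨─────────
           ┃0┃> [-] repo/              ┃─┬────┐  
           ┃0┃    [+] assets/          ┃ │  8 │  
           ┃0┃    parser.html          ┃─┼────┤  
           ┃0┃    logger.py            ┃ │  3 │  
           ┃0┃    [+] api/             ┃─┼────┤  
           ┃ ┃                         ┃ │ 15 │  
           ┃ ┃                         ┃─┼────┤  
           ┃ ┃                         ┃ │ 11 │  
           ┃ ┃                         ┃─┴────┘  
           ┗━┃                         ┃         
             ┃                         ┃         


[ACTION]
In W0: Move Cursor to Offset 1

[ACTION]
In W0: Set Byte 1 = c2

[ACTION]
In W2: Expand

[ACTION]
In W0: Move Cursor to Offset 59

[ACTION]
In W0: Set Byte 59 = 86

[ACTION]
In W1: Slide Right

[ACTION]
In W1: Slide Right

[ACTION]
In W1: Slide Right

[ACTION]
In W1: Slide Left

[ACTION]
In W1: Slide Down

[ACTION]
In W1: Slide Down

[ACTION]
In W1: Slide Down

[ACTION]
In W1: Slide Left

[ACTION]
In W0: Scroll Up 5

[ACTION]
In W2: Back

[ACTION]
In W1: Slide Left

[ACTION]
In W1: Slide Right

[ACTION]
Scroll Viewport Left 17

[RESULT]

                ┏━┏━━━━━━━━━━━━━━━━━━━━━━━━━┓━━━━
                ┃ ┃ FileBrowser             ┃    
                ┠─┠─────────────────────────┨────
                ┃0┃> [-] repo/              ┃─┬──
                ┃0┃    [+] assets/          ┃ │  
                ┃0┃    parser.html          ┃─┼──
                ┃0┃    logger.py            ┃ │  
                ┃0┃    [+] api/             ┃─┼──
                ┃ ┃                         ┃ │ 1
                ┃ ┃                         ┃─┼──
                ┃ ┃                         ┃ │ 1
                ┃ ┃                         ┃─┴──
                ┗━┃                         ┃    
                  ┃                         ┃    


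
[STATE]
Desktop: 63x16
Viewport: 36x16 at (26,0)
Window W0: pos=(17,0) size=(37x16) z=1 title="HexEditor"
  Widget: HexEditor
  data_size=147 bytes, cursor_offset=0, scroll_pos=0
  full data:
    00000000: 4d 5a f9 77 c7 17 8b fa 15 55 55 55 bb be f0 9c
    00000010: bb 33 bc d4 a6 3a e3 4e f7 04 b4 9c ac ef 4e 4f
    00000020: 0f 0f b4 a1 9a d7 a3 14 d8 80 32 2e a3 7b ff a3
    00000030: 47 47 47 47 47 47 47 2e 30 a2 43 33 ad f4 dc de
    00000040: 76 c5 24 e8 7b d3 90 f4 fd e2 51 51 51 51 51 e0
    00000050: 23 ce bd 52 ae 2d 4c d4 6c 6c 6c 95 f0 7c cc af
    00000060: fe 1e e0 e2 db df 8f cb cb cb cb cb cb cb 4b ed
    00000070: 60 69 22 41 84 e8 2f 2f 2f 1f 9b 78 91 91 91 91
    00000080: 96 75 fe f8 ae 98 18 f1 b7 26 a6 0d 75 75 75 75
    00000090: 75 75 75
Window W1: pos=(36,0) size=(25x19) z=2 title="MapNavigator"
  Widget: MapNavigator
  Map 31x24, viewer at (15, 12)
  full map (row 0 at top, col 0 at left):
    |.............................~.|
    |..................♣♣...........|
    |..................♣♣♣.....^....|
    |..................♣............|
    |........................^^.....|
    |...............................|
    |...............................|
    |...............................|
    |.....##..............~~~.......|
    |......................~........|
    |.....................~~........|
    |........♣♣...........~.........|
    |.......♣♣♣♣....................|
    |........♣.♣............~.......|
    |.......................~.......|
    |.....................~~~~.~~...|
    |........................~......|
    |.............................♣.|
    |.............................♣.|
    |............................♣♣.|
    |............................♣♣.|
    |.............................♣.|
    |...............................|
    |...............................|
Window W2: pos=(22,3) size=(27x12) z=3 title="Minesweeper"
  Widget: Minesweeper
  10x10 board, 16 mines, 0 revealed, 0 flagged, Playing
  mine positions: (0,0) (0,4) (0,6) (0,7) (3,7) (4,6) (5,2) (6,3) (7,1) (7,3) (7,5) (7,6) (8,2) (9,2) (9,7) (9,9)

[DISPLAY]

━━━━━━━━━━┏━━━━━━━━━━━━━━━━━━━━━━━┓ 
or        ┃ MapNavigator          ┃ 
──────────┠───────────────────────┨ 
━━━━━━━━━━━━━━━━━━━━━━┓...........┃ 
nesweeper             ┃...........┃ 
──────────────────────┨...........┃ 
■■■■■■■               ┃.....~~~...┃ 
■■■■■■■               ┃......~....┃ 
■■■■■■■               ┃.....~~....┃ 
■■■■■■■               ┃.....~.....┃ 
■■■■■■■               ┃...........┃ 
■■■■■■■               ┃.......~...┃ 
■■■■■■■               ┃.......~...┃ 
■■■■■■■               ┃.....~~~~.~┃ 
━━━━━━━━━━━━━━━━━━━━━━┛........~..┃ 
━━━━━━━━━━┃.......................┃ 


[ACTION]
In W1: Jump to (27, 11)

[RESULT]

━━━━━━━━━━┏━━━━━━━━━━━━━━━━━━━━━━━┓ 
or        ┃ MapNavigator          ┃ 
──────────┠───────────────────────┨ 
━━━━━━━━━━━━━━━━━━━━━━┓...        ┃ 
nesweeper             ┃...        ┃ 
──────────────────────┨...        ┃ 
■■■■■■■               ┃...        ┃ 
■■■■■■■               ┃...        ┃ 
■■■■■■■               ┃...        ┃ 
■■■■■■■               ┃...        ┃ 
■■■■■■■               ┃...        ┃ 
■■■■■■■               ┃...        ┃ 
■■■■■■■               ┃...        ┃ 
■■■■■■■               ┃...        ┃ 
━━━━━━━━━━━━━━━━━━━━━━┛...        ┃ 
━━━━━━━━━━┃........~......        ┃ 


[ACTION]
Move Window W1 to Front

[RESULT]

━━━━━━━━━━┏━━━━━━━━━━━━━━━━━━━━━━━┓ 
or        ┃ MapNavigator          ┃ 
──────────┠───────────────────────┨ 
━━━━━━━━━━┃........^^.....        ┃ 
nesweeper ┃...............        ┃ 
──────────┃...............        ┃ 
■■■■■■■   ┃...............        ┃ 
■■■■■■■   ┃.....~~~.......        ┃ 
■■■■■■■   ┃......~........        ┃ 
■■■■■■■   ┃.....~~........        ┃ 
■■■■■■■   ┃.....~.....@...        ┃ 
■■■■■■■   ┃...............        ┃ 
■■■■■■■   ┃.......~.......        ┃ 
■■■■■■■   ┃.......~.......        ┃ 
━━━━━━━━━━┃.....~~~~.~~...        ┃ 
━━━━━━━━━━┃........~......        ┃ 


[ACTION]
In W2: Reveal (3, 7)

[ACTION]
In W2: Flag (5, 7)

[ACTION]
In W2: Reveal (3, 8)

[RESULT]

━━━━━━━━━━┏━━━━━━━━━━━━━━━━━━━━━━━┓ 
or        ┃ MapNavigator          ┃ 
──────────┠───────────────────────┨ 
━━━━━━━━━━┃........^^.....        ┃ 
nesweeper ┃...............        ┃ 
──────────┃...............        ┃ 
■✹■✹✹■■   ┃...............        ┃ 
■■■■■■■   ┃.....~~~.......        ┃ 
■■■■■■■   ┃......~........        ┃ 
■■■■✹■■   ┃.....~~........        ┃ 
■■■✹■■■   ┃.....~.....@...        ┃ 
■■■■■■■   ┃...............        ┃ 
✹■■■■■■   ┃.......~.......        ┃ 
✹■✹✹■■■   ┃.......~.......        ┃ 
━━━━━━━━━━┃.....~~~~.~~...        ┃ 
━━━━━━━━━━┃........~......        ┃ 


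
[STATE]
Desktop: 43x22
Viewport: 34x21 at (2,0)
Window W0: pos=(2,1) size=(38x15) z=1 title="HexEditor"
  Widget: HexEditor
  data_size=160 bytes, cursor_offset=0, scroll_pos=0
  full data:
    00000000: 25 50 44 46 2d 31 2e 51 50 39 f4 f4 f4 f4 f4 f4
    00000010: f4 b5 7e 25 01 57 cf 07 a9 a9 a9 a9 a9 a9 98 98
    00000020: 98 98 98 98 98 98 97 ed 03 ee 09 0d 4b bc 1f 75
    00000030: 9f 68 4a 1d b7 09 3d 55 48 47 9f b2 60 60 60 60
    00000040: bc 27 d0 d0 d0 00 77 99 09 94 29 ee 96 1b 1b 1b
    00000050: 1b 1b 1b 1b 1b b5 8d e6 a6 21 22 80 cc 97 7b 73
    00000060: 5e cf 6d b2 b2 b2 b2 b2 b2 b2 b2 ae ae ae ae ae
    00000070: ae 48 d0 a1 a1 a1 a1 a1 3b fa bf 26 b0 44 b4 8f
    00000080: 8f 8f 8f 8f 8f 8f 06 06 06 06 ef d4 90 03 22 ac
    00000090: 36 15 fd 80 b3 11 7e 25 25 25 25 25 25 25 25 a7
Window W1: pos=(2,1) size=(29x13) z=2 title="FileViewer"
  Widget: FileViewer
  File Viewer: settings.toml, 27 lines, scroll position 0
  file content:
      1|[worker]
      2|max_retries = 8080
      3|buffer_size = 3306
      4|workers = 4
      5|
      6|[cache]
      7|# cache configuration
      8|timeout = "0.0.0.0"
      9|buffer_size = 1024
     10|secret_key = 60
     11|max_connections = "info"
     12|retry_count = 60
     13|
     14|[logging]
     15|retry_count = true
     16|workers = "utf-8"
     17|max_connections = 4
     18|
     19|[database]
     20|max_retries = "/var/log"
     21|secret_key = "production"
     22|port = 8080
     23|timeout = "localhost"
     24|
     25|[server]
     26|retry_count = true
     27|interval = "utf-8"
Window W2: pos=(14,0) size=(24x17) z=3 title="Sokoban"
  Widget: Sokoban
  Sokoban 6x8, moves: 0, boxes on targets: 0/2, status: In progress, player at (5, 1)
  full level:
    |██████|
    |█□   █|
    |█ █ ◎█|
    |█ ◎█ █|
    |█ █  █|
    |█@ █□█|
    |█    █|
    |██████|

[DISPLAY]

            ┏━━━━━━━━━━━━━━━━━━━━━
┏━━━━━━━━━━━┃ Sokoban             
┃ FileViewer┠─────────────────────
┠───────────┃██████               
┃[worker]   ┃█□   █               
┃max_retries┃█ █ ◎█               
┃buffer_size┃█ ◎█ █               
┃workers = 4┃█ █  █               
┃           ┃█@ █□█               
┃[cache]    ┃█    █               
┃# cache con┃██████               
┃timeout = "┃Moves: 0  0/2        
┃buffer_size┃                     
┗━━━━━━━━━━━┃                     
┃           ┃                     
┗━━━━━━━━━━━┃                     
            ┗━━━━━━━━━━━━━━━━━━━━━
                                  
                                  
                                  
                                  


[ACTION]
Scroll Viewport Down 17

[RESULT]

┏━━━━━━━━━━━┃ Sokoban             
┃ FileViewer┠─────────────────────
┠───────────┃██████               
┃[worker]   ┃█□   █               
┃max_retries┃█ █ ◎█               
┃buffer_size┃█ ◎█ █               
┃workers = 4┃█ █  █               
┃           ┃█@ █□█               
┃[cache]    ┃█    █               
┃# cache con┃██████               
┃timeout = "┃Moves: 0  0/2        
┃buffer_size┃                     
┗━━━━━━━━━━━┃                     
┃           ┃                     
┗━━━━━━━━━━━┃                     
            ┗━━━━━━━━━━━━━━━━━━━━━
                                  
                                  
                                  
                                  
                                  


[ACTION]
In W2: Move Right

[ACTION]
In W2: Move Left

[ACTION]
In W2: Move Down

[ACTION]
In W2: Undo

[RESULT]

┏━━━━━━━━━━━┃ Sokoban             
┃ FileViewer┠─────────────────────
┠───────────┃██████               
┃[worker]   ┃█□   █               
┃max_retries┃█ █ ◎█               
┃buffer_size┃█ ◎█ █               
┃workers = 4┃█ █  █               
┃           ┃█@ █□█               
┃[cache]    ┃█    █               
┃# cache con┃██████               
┃timeout = "┃Moves: 2  0/2        
┃buffer_size┃                     
┗━━━━━━━━━━━┃                     
┃           ┃                     
┗━━━━━━━━━━━┃                     
            ┗━━━━━━━━━━━━━━━━━━━━━
                                  
                                  
                                  
                                  
                                  


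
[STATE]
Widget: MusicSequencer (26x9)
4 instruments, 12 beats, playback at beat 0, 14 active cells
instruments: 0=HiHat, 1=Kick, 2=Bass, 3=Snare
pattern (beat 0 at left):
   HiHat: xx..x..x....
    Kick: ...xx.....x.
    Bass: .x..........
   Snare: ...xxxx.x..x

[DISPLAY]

      ▼12345678901        
 HiHat██··█··█····        
  Kick···██·····█·        
  Bass·█··········        
 Snare···████·█··█        
                          
                          
                          
                          


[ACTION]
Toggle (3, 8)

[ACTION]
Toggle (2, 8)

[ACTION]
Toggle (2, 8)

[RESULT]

      ▼12345678901        
 HiHat██··█··█····        
  Kick···██·····█·        
  Bass·█··········        
 Snare···████····█        
                          
                          
                          
                          


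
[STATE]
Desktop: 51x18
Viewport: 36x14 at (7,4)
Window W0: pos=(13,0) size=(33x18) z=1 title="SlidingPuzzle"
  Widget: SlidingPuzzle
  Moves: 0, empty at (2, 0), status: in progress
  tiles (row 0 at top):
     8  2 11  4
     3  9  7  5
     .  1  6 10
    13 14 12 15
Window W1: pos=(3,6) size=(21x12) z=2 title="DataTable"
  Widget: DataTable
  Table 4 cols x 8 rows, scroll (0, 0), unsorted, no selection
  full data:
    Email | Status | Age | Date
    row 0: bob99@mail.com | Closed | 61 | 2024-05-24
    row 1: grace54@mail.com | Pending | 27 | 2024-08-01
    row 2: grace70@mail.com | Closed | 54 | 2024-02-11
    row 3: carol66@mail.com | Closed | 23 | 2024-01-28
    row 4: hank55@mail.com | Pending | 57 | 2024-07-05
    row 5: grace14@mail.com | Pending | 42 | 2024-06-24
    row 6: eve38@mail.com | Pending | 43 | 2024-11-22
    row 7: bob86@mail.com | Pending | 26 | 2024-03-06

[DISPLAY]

      ┃│  8 │  2 │ 11 │  4 │        
      ┃├────┼────┼────┼────┤        
━━━━━━━━━━━━━━━━┓│  7 │  5 │        
taTable         ┃┼────┼────┤        
────────────────┨│  6 │ 10 │        
il           │St┃┼────┼────┤        
─────────────┼──┃│ 12 │ 15 │        
99@mail.com  │Cl┃┴────┴────┘        
ce54@mail.com│Pe┃                   
ce70@mail.com│Cl┃                   
ol66@mail.com│Cl┃                   
k55@mail.com │Pe┃                   
ce14@mail.com│Pe┃                   
━━━━━━━━━━━━━━━━┛━━━━━━━━━━━━━━━━━━━


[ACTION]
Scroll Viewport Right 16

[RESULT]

  8 │  2 │ 11 │  4 │          ┃     
────┼────┼────┼────┤          ┃     
━━━━━━━━┓│  7 │  5 │          ┃     
        ┃┼────┼────┤          ┃     
────────┨│  6 │ 10 │          ┃     
     │St┃┼────┼────┤          ┃     
─────┼──┃│ 12 │ 15 │          ┃     
com  │Cl┃┴────┴────┘          ┃     
l.com│Pe┃                     ┃     
l.com│Cl┃                     ┃     
l.com│Cl┃                     ┃     
.com │Pe┃                     ┃     
l.com│Pe┃                     ┃     
━━━━━━━━┛━━━━━━━━━━━━━━━━━━━━━┛     


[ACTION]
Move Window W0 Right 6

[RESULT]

   ┃│  8 │  2 │ 11 │  4 │          ┃
   ┃├────┼────┼────┼────┤          ┃
━━━━━━━━┓│  9 │  7 │  5 │          ┃
        ┃┼────┼────┼────┤          ┃
────────┨│  1 │  6 │ 10 │          ┃
     │St┃┼────┼────┼────┤          ┃
─────┼──┃│ 14 │ 12 │ 15 │          ┃
com  │Cl┃┴────┴────┴────┘          ┃
l.com│Pe┃: 0                       ┃
l.com│Cl┃                          ┃
l.com│Cl┃                          ┃
.com │Pe┃                          ┃
l.com│Pe┃                          ┃
━━━━━━━━┛━━━━━━━━━━━━━━━━━━━━━━━━━━┛


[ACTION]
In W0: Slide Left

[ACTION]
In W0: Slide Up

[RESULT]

   ┃│  8 │  2 │ 11 │  4 │          ┃
   ┃├────┼────┼────┼────┤          ┃
━━━━━━━━┓│  9 │  7 │  5 │          ┃
        ┃┼────┼────┼────┤          ┃
────────┨│ 14 │  6 │ 10 │          ┃
     │St┃┼────┼────┼────┤          ┃
─────┼──┃│    │ 12 │ 15 │          ┃
com  │Cl┃┴────┴────┴────┘          ┃
l.com│Pe┃: 2                       ┃
l.com│Cl┃                          ┃
l.com│Cl┃                          ┃
.com │Pe┃                          ┃
l.com│Pe┃                          ┃
━━━━━━━━┛━━━━━━━━━━━━━━━━━━━━━━━━━━┛


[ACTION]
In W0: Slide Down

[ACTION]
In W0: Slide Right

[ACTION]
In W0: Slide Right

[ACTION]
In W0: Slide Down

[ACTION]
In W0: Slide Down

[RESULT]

   ┃│    │  2 │ 11 │  4 │          ┃
   ┃├────┼────┼────┼────┤          ┃
━━━━━━━━┓│  9 │  7 │  5 │          ┃
        ┃┼────┼────┼────┤          ┃
────────┨│  1 │  6 │ 10 │          ┃
     │St┃┼────┼────┼────┤          ┃
─────┼──┃│ 14 │ 12 │ 15 │          ┃
com  │Cl┃┴────┴────┴────┘          ┃
l.com│Pe┃: 6                       ┃
l.com│Cl┃                          ┃
l.com│Cl┃                          ┃
.com │Pe┃                          ┃
l.com│Pe┃                          ┃
━━━━━━━━┛━━━━━━━━━━━━━━━━━━━━━━━━━━┛


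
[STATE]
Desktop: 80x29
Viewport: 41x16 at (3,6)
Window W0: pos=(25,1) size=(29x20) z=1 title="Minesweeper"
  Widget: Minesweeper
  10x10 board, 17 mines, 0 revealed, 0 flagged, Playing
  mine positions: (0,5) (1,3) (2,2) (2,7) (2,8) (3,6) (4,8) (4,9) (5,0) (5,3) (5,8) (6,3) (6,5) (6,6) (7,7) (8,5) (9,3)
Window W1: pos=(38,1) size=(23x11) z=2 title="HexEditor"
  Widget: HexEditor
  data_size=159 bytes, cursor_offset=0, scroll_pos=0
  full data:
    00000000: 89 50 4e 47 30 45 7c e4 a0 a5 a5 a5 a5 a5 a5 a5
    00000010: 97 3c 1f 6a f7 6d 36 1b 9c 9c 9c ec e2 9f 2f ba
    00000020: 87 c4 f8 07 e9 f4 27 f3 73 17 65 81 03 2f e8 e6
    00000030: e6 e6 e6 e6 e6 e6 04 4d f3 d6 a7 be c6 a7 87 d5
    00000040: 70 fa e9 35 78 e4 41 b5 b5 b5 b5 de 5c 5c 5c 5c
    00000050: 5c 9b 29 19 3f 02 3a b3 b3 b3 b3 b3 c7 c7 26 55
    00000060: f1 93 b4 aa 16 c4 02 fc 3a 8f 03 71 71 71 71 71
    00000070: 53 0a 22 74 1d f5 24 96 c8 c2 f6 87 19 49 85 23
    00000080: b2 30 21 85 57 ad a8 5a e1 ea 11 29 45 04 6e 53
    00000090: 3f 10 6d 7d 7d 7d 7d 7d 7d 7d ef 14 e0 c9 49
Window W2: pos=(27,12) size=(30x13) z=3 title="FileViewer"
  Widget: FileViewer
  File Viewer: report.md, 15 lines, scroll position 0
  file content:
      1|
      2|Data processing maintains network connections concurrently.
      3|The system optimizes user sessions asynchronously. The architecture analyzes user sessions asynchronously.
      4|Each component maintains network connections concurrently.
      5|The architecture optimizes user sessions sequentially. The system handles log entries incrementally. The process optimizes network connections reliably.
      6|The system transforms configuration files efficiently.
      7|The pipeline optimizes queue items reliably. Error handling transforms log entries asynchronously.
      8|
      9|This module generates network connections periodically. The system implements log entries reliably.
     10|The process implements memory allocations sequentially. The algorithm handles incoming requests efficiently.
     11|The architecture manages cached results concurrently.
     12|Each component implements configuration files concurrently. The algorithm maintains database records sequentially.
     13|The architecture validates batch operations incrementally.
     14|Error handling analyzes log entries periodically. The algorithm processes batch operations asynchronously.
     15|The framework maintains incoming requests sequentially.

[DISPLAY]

                      ┃■■■■■■■■■■  ┃00000
                      ┃■■■■■■■■■■  ┃00000
                      ┃■■■■■■■■■■  ┃00000
                      ┃■■■■■■■■■■  ┃00000
                      ┃■■■■■■■■■■  ┃00000
                      ┃■■■■■■■■■■  ┗━━━━━
                      ┃■┏━━━━━━━━━━━━━━━━
                      ┃■┃ FileViewer     
                      ┃ ┠────────────────
                      ┃ ┃                
                      ┃ ┃Data processing 
                      ┃ ┃The system optim
                      ┃ ┃Each component m
                      ┃ ┃The architecture
                      ┗━┃The system trans
                        ┃The pipeline opt


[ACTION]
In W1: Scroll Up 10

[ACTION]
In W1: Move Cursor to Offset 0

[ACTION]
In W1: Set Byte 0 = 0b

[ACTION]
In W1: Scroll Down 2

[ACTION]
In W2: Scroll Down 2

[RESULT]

                      ┃■■■■■■■■■■  ┃00000
                      ┃■■■■■■■■■■  ┃00000
                      ┃■■■■■■■■■■  ┃00000
                      ┃■■■■■■■■■■  ┃00000
                      ┃■■■■■■■■■■  ┃00000
                      ┃■■■■■■■■■■  ┗━━━━━
                      ┃■┏━━━━━━━━━━━━━━━━
                      ┃■┃ FileViewer     
                      ┃ ┠────────────────
                      ┃ ┃The system optim
                      ┃ ┃Each component m
                      ┃ ┃The architecture
                      ┃ ┃The system trans
                      ┃ ┃The pipeline opt
                      ┗━┃                
                        ┃This module gene


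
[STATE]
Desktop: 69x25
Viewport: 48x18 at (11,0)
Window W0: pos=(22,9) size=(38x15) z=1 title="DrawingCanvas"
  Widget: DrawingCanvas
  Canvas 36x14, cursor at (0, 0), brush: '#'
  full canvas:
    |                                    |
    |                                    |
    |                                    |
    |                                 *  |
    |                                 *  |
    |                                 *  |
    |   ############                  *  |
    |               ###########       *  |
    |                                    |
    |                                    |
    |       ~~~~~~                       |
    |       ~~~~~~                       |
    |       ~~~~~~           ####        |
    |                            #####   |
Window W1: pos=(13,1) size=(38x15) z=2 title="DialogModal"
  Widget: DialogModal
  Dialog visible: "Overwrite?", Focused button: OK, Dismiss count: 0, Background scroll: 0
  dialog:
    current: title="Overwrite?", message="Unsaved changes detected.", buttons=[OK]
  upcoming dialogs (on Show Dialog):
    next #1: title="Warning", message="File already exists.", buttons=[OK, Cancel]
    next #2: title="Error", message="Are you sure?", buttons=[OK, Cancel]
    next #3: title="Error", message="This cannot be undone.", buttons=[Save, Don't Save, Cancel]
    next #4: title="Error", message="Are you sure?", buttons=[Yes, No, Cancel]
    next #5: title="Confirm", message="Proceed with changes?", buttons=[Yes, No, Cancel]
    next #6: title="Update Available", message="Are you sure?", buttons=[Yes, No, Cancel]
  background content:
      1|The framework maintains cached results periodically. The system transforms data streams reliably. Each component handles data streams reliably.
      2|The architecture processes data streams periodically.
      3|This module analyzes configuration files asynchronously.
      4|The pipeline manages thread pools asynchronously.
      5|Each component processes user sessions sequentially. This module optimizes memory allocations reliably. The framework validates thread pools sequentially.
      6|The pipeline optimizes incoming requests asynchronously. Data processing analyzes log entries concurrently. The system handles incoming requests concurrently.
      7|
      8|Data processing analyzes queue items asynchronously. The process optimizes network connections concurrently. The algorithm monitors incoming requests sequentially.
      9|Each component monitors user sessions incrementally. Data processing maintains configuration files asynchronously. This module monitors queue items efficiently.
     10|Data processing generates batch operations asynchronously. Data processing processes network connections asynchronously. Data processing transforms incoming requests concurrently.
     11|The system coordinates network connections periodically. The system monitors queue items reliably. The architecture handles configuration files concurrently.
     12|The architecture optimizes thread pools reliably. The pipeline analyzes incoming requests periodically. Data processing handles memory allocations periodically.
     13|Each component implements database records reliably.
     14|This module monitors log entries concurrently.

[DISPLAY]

                                                
  ┏━━━━━━━━━━━━━━━━━━━━━━━━━━━━━━━━━━━━┓        
  ┃ DialogModal                        ┃        
  ┠────────────────────────────────────┨        
  ┃The framework maintains cached resul┃        
  ┃The architecture processes data stre┃        
  ┃This module analyzes configuration f┃        
  ┃The┌───────────────────────────┐s as┃        
  ┃Eac│         Overwrite?        │ssio┃        
  ┃The│ Unsaved changes detected. │requ┃━━━━━━━━
  ┃   │            [OK]           │    ┃        
  ┃Dat└───────────────────────────┘tems┃────────
  ┃Each component monitors user session┃        
  ┃Data processing generates batch oper┃        
  ┃The system coordinates network conne┃        
  ┗━━━━━━━━━━━━━━━━━━━━━━━━━━━━━━━━━━━━┛     *  
           ┃                                 *  
           ┃                                 *  


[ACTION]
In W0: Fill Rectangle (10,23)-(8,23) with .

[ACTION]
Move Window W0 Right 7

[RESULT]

                                                
  ┏━━━━━━━━━━━━━━━━━━━━━━━━━━━━━━━━━━━━┓        
  ┃ DialogModal                        ┃        
  ┠────────────────────────────────────┨        
  ┃The framework maintains cached resul┃        
  ┃The architecture processes data stre┃        
  ┃This module analyzes configuration f┃        
  ┃The┌───────────────────────────┐s as┃        
  ┃Eac│         Overwrite?        │ssio┃        
  ┃The│ Unsaved changes detected. │requ┃━━━━━━━━
  ┃   │            [OK]           │    ┃        
  ┃Dat└───────────────────────────┘tems┃────────
  ┃Each component monitors user session┃        
  ┃Data processing generates batch oper┃        
  ┃The system coordinates network conne┃        
  ┗━━━━━━━━━━━━━━━━━━━━━━━━━━━━━━━━━━━━┛        
                  ┃                             
                  ┃                             


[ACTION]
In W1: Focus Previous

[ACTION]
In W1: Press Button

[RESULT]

                                                
  ┏━━━━━━━━━━━━━━━━━━━━━━━━━━━━━━━━━━━━┓        
  ┃ DialogModal                        ┃        
  ┠────────────────────────────────────┨        
  ┃The framework maintains cached resul┃        
  ┃The architecture processes data stre┃        
  ┃This module analyzes configuration f┃        
  ┃The pipeline manages thread pools as┃        
  ┃Each component processes user sessio┃        
  ┃The pipeline optimizes incoming requ┃━━━━━━━━
  ┃                                    ┃        
  ┃Data processing analyzes queue items┃────────
  ┃Each component monitors user session┃        
  ┃Data processing generates batch oper┃        
  ┃The system coordinates network conne┃        
  ┗━━━━━━━━━━━━━━━━━━━━━━━━━━━━━━━━━━━━┛        
                  ┃                             
                  ┃                             
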